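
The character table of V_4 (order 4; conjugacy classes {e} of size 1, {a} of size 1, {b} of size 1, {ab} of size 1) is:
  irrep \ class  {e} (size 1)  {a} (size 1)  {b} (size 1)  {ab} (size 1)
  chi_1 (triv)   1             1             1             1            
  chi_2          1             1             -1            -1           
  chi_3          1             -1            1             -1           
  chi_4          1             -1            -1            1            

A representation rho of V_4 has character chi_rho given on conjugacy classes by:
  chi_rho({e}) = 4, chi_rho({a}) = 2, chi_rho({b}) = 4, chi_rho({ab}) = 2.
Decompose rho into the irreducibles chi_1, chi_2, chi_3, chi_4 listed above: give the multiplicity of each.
Multiplicities: chi_1: 3, chi_2: 0, chi_3: 1, chi_4: 0.

Reasoning: Use <chi_rho, chi> = (1/|G|) sum_C |C| * chi_rho(C) * conj(chi(C)) with |G| = 4 for each irreducible chi in the table:
  <chi_rho, chi_1> = (1/4)[1*(4)*conj(1) + 1*(2)*conj(1) + 1*(4)*conj(1) + 1*(2)*conj(1)]
      = (1/4)[(4) + (2) + (4) + (2)] = 12/4 = 3
  <chi_rho, chi_2> = (1/4)[1*(4)*conj(1) + 1*(2)*conj(1) + 1*(4)*conj(-1) + 1*(2)*conj(-1)]
      = (1/4)[(4) + (2) + (-4) + (-2)] = 0/4 = 0
  <chi_rho, chi_3> = (1/4)[1*(4)*conj(1) + 1*(2)*conj(-1) + 1*(4)*conj(1) + 1*(2)*conj(-1)]
      = (1/4)[(4) + (-2) + (4) + (-2)] = 4/4 = 1
  <chi_rho, chi_4> = (1/4)[1*(4)*conj(1) + 1*(2)*conj(-1) + 1*(4)*conj(-1) + 1*(2)*conj(1)]
      = (1/4)[(4) + (-2) + (-4) + (2)] = 0/4 = 0
Dimension check: dim(rho) = sum (mult * dim) = 3*1 + 0*1 + 1*1 + 0*1 = 4 = chi_rho(e) = 4.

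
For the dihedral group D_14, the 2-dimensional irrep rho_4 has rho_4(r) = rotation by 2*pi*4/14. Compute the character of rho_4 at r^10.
chi_{rho_4}(r^10) = 2*cos(2*pi*4*10/14) = 2*cos(2*pi/7)

Proof sketch: rho_4(r^10) is rotation by angle 2*pi*4*10/14, whose trace is 2*cos(2*pi*4*10/14) = 2*cos(2*pi/7).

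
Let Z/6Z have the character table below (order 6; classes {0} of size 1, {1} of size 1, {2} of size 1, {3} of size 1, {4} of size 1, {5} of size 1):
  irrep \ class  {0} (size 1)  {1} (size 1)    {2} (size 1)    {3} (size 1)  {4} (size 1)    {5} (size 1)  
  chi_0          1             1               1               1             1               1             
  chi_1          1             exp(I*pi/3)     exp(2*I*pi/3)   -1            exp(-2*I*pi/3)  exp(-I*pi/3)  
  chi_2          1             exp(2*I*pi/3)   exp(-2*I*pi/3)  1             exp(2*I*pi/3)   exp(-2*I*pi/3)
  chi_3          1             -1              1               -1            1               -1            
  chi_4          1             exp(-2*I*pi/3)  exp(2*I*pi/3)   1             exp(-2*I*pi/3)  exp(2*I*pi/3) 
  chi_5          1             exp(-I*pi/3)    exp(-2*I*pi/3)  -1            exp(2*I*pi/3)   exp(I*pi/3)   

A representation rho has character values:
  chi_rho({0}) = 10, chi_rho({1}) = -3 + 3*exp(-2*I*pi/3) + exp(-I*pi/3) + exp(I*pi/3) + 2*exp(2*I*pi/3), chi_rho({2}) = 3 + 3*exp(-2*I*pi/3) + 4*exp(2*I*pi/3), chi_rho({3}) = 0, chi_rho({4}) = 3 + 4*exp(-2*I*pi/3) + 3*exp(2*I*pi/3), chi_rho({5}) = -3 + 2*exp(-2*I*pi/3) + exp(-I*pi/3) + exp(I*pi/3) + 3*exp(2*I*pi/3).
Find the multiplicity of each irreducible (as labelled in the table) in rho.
Multiplicities: chi_0: 0, chi_1: 1, chi_2: 2, chi_3: 3, chi_4: 3, chi_5: 1.

Argument: Use <chi_rho, chi> = (1/|G|) sum_C |C| * chi_rho(C) * conj(chi(C)) with |G| = 6 for each irreducible chi in the table:
  <chi_rho, chi_0> = (1/6)[1*(10)*conj(1) + 1*(-3 + 3*exp(-2*I*pi/3) + exp(-I*pi/3) + exp(I*pi/3) + 2*exp(2*I*pi/3))*conj(1) + 1*(3 + 3*exp(-2*I*pi/3) + 4*exp(2*I*pi/3))*conj(1) + 1*(0)*conj(1) + 1*(3 + 4*exp(-2*I*pi/3) + 3*exp(2*I*pi/3))*conj(1) + 1*(-3 + 2*exp(-2*I*pi/3) + exp(-I*pi/3) + exp(I*pi/3) + 3*exp(2*I*pi/3))*conj(1)]
      = (1/6)[(10) + (-3 + 3*exp(-2*I*pi/3) + exp(-I*pi/3) + exp(I*pi/3) + 2*exp(2*I*pi/3)) + (3 + 3*exp(-2*I*pi/3) + 4*exp(2*I*pi/3)) + (0) + (3 + 4*exp(-2*I*pi/3) + 3*exp(2*I*pi/3)) + (-3 + 2*exp(-2*I*pi/3) + exp(-I*pi/3) + exp(I*pi/3) + 3*exp(2*I*pi/3))] = 0/6 = 0
  <chi_rho, chi_1> = (1/6)[1*(10)*conj(1) + 1*(-3 + 3*exp(-2*I*pi/3) + exp(-I*pi/3) + exp(I*pi/3) + 2*exp(2*I*pi/3))*conj(exp(I*pi/3)) + 1*(3 + 3*exp(-2*I*pi/3) + 4*exp(2*I*pi/3))*conj(exp(2*I*pi/3)) + 1*(0)*conj(-1) + 1*(3 + 4*exp(-2*I*pi/3) + 3*exp(2*I*pi/3))*conj(exp(-2*I*pi/3)) + 1*(-3 + 2*exp(-2*I*pi/3) + exp(-I*pi/3) + exp(I*pi/3) + 3*exp(2*I*pi/3))*conj(exp(-I*pi/3))]
      = (1/6)[(10) + (-2 + exp(-2*I*pi/3) + 2*exp(I*pi/3) - 3*exp(-I*pi/3)) + (1) + (0) + (1) + (-2 - 3*exp(I*pi/3) + 2*exp(-I*pi/3) + exp(2*I*pi/3))] = 6/6 = 1
  <chi_rho, chi_2> = (1/6)[1*(10)*conj(1) + 1*(-3 + 3*exp(-2*I*pi/3) + exp(-I*pi/3) + exp(I*pi/3) + 2*exp(2*I*pi/3))*conj(exp(2*I*pi/3)) + 1*(3 + 3*exp(-2*I*pi/3) + 4*exp(2*I*pi/3))*conj(exp(-2*I*pi/3)) + 1*(0)*conj(1) + 1*(3 + 4*exp(-2*I*pi/3) + 3*exp(2*I*pi/3))*conj(exp(2*I*pi/3)) + 1*(-3 + 2*exp(-2*I*pi/3) + exp(-I*pi/3) + exp(I*pi/3) + 3*exp(2*I*pi/3))*conj(exp(-2*I*pi/3))]
      = (1/6)[(10) + (1 + exp(-I*pi/3) + 3*exp(2*I*pi/3) - 3*exp(-2*I*pi/3)) + (3 + 4*exp(-2*I*pi/3) + 3*exp(2*I*pi/3)) + (0) + (3 + 3*exp(-2*I*pi/3) + 4*exp(2*I*pi/3)) + (1 + 3*exp(-2*I*pi/3) - 3*exp(2*I*pi/3) + exp(I*pi/3))] = 12/6 = 2
  <chi_rho, chi_3> = (1/6)[1*(10)*conj(1) + 1*(-3 + 3*exp(-2*I*pi/3) + exp(-I*pi/3) + exp(I*pi/3) + 2*exp(2*I*pi/3))*conj(-1) + 1*(3 + 3*exp(-2*I*pi/3) + 4*exp(2*I*pi/3))*conj(1) + 1*(0)*conj(-1) + 1*(3 + 4*exp(-2*I*pi/3) + 3*exp(2*I*pi/3))*conj(1) + 1*(-3 + 2*exp(-2*I*pi/3) + exp(-I*pi/3) + exp(I*pi/3) + 3*exp(2*I*pi/3))*conj(-1)]
      = (1/6)[(10) + (3 - 2*exp(2*I*pi/3) - exp(I*pi/3) - exp(-I*pi/3) - 3*exp(-2*I*pi/3)) + (3 + 3*exp(-2*I*pi/3) + 4*exp(2*I*pi/3)) + (0) + (3 + 4*exp(-2*I*pi/3) + 3*exp(2*I*pi/3)) + (3 - 3*exp(2*I*pi/3) - exp(I*pi/3) - exp(-I*pi/3) - 2*exp(-2*I*pi/3))] = 18/6 = 3
  <chi_rho, chi_4> = (1/6)[1*(10)*conj(1) + 1*(-3 + 3*exp(-2*I*pi/3) + exp(-I*pi/3) + exp(I*pi/3) + 2*exp(2*I*pi/3))*conj(exp(-2*I*pi/3)) + 1*(3 + 3*exp(-2*I*pi/3) + 4*exp(2*I*pi/3))*conj(exp(2*I*pi/3)) + 1*(0)*conj(1) + 1*(3 + 4*exp(-2*I*pi/3) + 3*exp(2*I*pi/3))*conj(exp(-2*I*pi/3)) + 1*(-3 + 2*exp(-2*I*pi/3) + exp(-I*pi/3) + exp(I*pi/3) + 3*exp(2*I*pi/3))*conj(exp(2*I*pi/3))]
      = (1/6)[(10) + (2 - 3*exp(2*I*pi/3) + 2*exp(-2*I*pi/3) + exp(I*pi/3)) + (1) + (0) + (1) + (2 + exp(-I*pi/3) + 2*exp(2*I*pi/3) - 3*exp(-2*I*pi/3))] = 18/6 = 3
  <chi_rho, chi_5> = (1/6)[1*(10)*conj(1) + 1*(-3 + 3*exp(-2*I*pi/3) + exp(-I*pi/3) + exp(I*pi/3) + 2*exp(2*I*pi/3))*conj(exp(-I*pi/3)) + 1*(3 + 3*exp(-2*I*pi/3) + 4*exp(2*I*pi/3))*conj(exp(-2*I*pi/3)) + 1*(0)*conj(-1) + 1*(3 + 4*exp(-2*I*pi/3) + 3*exp(2*I*pi/3))*conj(exp(2*I*pi/3)) + 1*(-3 + 2*exp(-2*I*pi/3) + exp(-I*pi/3) + exp(I*pi/3) + 3*exp(2*I*pi/3))*conj(exp(I*pi/3))]
      = (1/6)[(10) + (-1 - 3*exp(I*pi/3) + 3*exp(-I*pi/3) + exp(2*I*pi/3)) + (3 + 4*exp(-2*I*pi/3) + 3*exp(2*I*pi/3)) + (0) + (3 + 3*exp(-2*I*pi/3) + 4*exp(2*I*pi/3)) + (-1 + exp(-2*I*pi/3) - 3*exp(-I*pi/3) + 3*exp(I*pi/3))] = 6/6 = 1
(Exp terms are combined using exp(i*s)*conj(exp(i*t)) = exp(i*(s-t)), and sums of them are collapsed using the identity that for every m > 1 the m distinct m-th roots of unity sum to 0, e.g. 1 + exp(2*I*pi/3) + exp(-2*I*pi/3) = 0.)
Dimension check: dim(rho) = sum (mult * dim) = 0*1 + 1*1 + 2*1 + 3*1 + 3*1 + 1*1 = 10 = chi_rho(e) = 10.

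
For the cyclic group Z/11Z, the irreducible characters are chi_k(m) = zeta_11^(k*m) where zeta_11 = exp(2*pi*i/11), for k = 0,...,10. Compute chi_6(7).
chi_6(7) = zeta_11^42 = exp(-4*I*pi/11)

chi_6(7) = zeta_11^(6*7) = zeta_11^42. Since zeta_11^11 = 1, this equals zeta_11^9 = exp(2*pi*i*9/11) = exp(-4*I*pi/11).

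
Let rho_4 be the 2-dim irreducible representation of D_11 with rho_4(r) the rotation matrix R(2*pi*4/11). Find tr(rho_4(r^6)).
chi_{rho_4}(r^6) = 2*cos(2*pi*4*6/11) = 2*cos(48*pi/11)

Why: rho_4(r^6) is rotation by angle 2*pi*4*6/11, whose trace is 2*cos(2*pi*4*6/11) = 2*cos(48*pi/11).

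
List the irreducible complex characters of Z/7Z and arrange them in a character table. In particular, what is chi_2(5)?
Character table of Z/7Z (irreps indexed chi_0,...,chi_6 with chi_k(m) = zeta_7^(k*m), zeta_7 = exp(2*pi*i/7)):
  irrep \ class  {0} (size 1)  {1} (size 1)    {2} (size 1)    {3} (size 1)    {4} (size 1)    {5} (size 1)    {6} (size 1)  
  chi_0          1             1               1               1               1               1               1             
  chi_1          1             exp(2*I*pi/7)   exp(4*I*pi/7)   exp(6*I*pi/7)   exp(-6*I*pi/7)  exp(-4*I*pi/7)  exp(-2*I*pi/7)
  chi_2          1             exp(4*I*pi/7)   exp(-6*I*pi/7)  exp(-2*I*pi/7)  exp(2*I*pi/7)   exp(6*I*pi/7)   exp(-4*I*pi/7)
  chi_3          1             exp(6*I*pi/7)   exp(-2*I*pi/7)  exp(4*I*pi/7)   exp(-4*I*pi/7)  exp(2*I*pi/7)   exp(-6*I*pi/7)
  chi_4          1             exp(-6*I*pi/7)  exp(2*I*pi/7)   exp(-4*I*pi/7)  exp(4*I*pi/7)   exp(-2*I*pi/7)  exp(6*I*pi/7) 
  chi_5          1             exp(-4*I*pi/7)  exp(6*I*pi/7)   exp(2*I*pi/7)   exp(-2*I*pi/7)  exp(-6*I*pi/7)  exp(4*I*pi/7) 
  chi_6          1             exp(-2*I*pi/7)  exp(-4*I*pi/7)  exp(-6*I*pi/7)  exp(6*I*pi/7)   exp(4*I*pi/7)   exp(2*I*pi/7) 

Spot check: chi_2(5) = zeta_7^(2*5) = zeta_7^10 = exp(6*I*pi/7).

Details: Z/7Z is abelian, so all 7 irreducible complex representations are 1-dimensional. They are given by chi_k(m) = zeta_7^(k*m) for k = 0,...,6. Row orthogonality: sum_m chi_k(m) conj(chi_l(m)) = 7 * [k = l].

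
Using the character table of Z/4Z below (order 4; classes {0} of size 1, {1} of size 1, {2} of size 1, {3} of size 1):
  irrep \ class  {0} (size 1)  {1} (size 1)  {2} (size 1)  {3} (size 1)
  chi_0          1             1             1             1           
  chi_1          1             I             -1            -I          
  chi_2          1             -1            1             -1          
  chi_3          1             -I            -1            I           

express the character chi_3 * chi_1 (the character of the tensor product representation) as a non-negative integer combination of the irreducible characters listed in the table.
chi_3 tensor chi_1 = chi_0 (all other irreducibles have multiplicity 0).

The character of a tensor product is the pointwise product (chi_3 * chi_1)(C) = chi_3(C) * chi_1(C):
  {0}: (1)*(1), {1}: (-I)*(I), {2}: (-1)*(-1), {3}: (I)*(-I)
so (chi_3 * chi_1) takes values
  {0} -> 1, {1} -> 1, {2} -> 1, {3} -> 1.
Now take the inner product of this character with each irreducible chi from the table, <chi_3*chi_1, chi> = (1/4) sum_C |C| (chi_3*chi_1)(C) conj(chi(C)):
  <chi_3*chi_1, chi_0> = (1/4)[1*(1)*conj(1) + 1*(1)*conj(1) + 1*(1)*conj(1) + 1*(1)*conj(1)]
      = (1/4)[(1) + (1) + (1) + (1)] = 4/4 = 1
  <chi_3*chi_1, chi_1> = (1/4)[1*(1)*conj(1) + 1*(1)*conj(I) + 1*(1)*conj(-1) + 1*(1)*conj(-I)]
      = (1/4)[(1) + (-I) + (-1) + (I)] = 0/4 = 0
  <chi_3*chi_1, chi_2> = (1/4)[1*(1)*conj(1) + 1*(1)*conj(-1) + 1*(1)*conj(1) + 1*(1)*conj(-1)]
      = (1/4)[(1) + (-1) + (1) + (-1)] = 0/4 = 0
  <chi_3*chi_1, chi_3> = (1/4)[1*(1)*conj(1) + 1*(1)*conj(-I) + 1*(1)*conj(-1) + 1*(1)*conj(I)]
      = (1/4)[(1) + (I) + (-1) + (-I)] = 0/4 = 0
(Exp terms are combined using exp(i*s)*conj(exp(i*t)) = exp(i*(s-t)), and sums of them are collapsed using the identity that for every m > 1 the m distinct m-th roots of unity sum to 0, e.g. 1 + exp(2*I*pi/3) + exp(-2*I*pi/3) = 0.)
Hence the multiplicities are chi_0: 1. Dimension check: dim(chi_3)*dim(chi_1) = 1*1 = 1 and sum (mult * dim) = 1*1 = 1.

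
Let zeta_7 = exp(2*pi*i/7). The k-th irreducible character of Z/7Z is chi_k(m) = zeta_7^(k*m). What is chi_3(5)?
chi_3(5) = zeta_7^15 = exp(2*I*pi/7)

Justification: chi_3(5) = zeta_7^(3*5) = zeta_7^15. Since zeta_7^7 = 1, this equals zeta_7^1 = exp(2*pi*i*1/7) = exp(2*I*pi/7).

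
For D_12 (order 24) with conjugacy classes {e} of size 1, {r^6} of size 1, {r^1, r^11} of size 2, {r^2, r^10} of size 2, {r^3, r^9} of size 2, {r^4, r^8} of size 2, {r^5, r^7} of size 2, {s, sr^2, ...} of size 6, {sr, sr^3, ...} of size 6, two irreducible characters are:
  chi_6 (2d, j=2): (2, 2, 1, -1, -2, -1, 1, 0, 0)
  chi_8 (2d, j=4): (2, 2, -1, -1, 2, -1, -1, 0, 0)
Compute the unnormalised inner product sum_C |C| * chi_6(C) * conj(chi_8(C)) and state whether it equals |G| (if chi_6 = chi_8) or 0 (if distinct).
Sum = 0; so <chi_6, chi_8> = 0 (distinct irreducibles are orthogonal).

Working: Compute term by term over conjugacy classes (|C| * chi_6(C) * conj(chi_8(C))):
  1*(2)*conj(2) + 1*(2)*conj(2) + 2*(1)*conj(-1) + 2*(-1)*conj(-1) + 2*(-2)*conj(2) + 2*(-1)*conj(-1) + 2*(1)*conj(-1) + 6*(0)*conj(0) + 6*(0)*conj(0)
  = (4) + (4) + (-2) + (2) + (-8) + (2) + (-2) + (0) + (0)
  = 0.
Dividing by |G| = 24 gives 0/24 = 0, matching the row-orthogonality relation <chi_6, chi_8> = [chi_6 = chi_8].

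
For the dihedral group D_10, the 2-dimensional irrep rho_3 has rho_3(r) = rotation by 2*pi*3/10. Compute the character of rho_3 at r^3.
chi_{rho_3}(r^3) = 2*cos(2*pi*3*3/10) = 1/2 + sqrt(5)/2

Solution. rho_3(r^3) is rotation by angle 2*pi*3*3/10, whose trace is 2*cos(2*pi*3*3/10) = 1/2 + sqrt(5)/2.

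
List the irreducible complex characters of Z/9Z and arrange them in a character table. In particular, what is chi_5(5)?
Character table of Z/9Z (irreps indexed chi_0,...,chi_8 with chi_k(m) = zeta_9^(k*m), zeta_9 = exp(2*pi*i/9)):
  irrep \ class  {0} (size 1)  {1} (size 1)    {2} (size 1)    {3} (size 1)    {4} (size 1)    {5} (size 1)    {6} (size 1)    {7} (size 1)    {8} (size 1)  
  chi_0          1             1               1               1               1               1               1               1               1             
  chi_1          1             exp(2*I*pi/9)   exp(4*I*pi/9)   exp(2*I*pi/3)   exp(8*I*pi/9)   exp(-8*I*pi/9)  exp(-2*I*pi/3)  exp(-4*I*pi/9)  exp(-2*I*pi/9)
  chi_2          1             exp(4*I*pi/9)   exp(8*I*pi/9)   exp(-2*I*pi/3)  exp(-2*I*pi/9)  exp(2*I*pi/9)   exp(2*I*pi/3)   exp(-8*I*pi/9)  exp(-4*I*pi/9)
  chi_3          1             exp(2*I*pi/3)   exp(-2*I*pi/3)  1               exp(2*I*pi/3)   exp(-2*I*pi/3)  1               exp(2*I*pi/3)   exp(-2*I*pi/3)
  chi_4          1             exp(8*I*pi/9)   exp(-2*I*pi/9)  exp(2*I*pi/3)   exp(-4*I*pi/9)  exp(4*I*pi/9)   exp(-2*I*pi/3)  exp(2*I*pi/9)   exp(-8*I*pi/9)
  chi_5          1             exp(-8*I*pi/9)  exp(2*I*pi/9)   exp(-2*I*pi/3)  exp(4*I*pi/9)   exp(-4*I*pi/9)  exp(2*I*pi/3)   exp(-2*I*pi/9)  exp(8*I*pi/9) 
  chi_6          1             exp(-2*I*pi/3)  exp(2*I*pi/3)   1               exp(-2*I*pi/3)  exp(2*I*pi/3)   1               exp(-2*I*pi/3)  exp(2*I*pi/3) 
  chi_7          1             exp(-4*I*pi/9)  exp(-8*I*pi/9)  exp(2*I*pi/3)   exp(2*I*pi/9)   exp(-2*I*pi/9)  exp(-2*I*pi/3)  exp(8*I*pi/9)   exp(4*I*pi/9) 
  chi_8          1             exp(-2*I*pi/9)  exp(-4*I*pi/9)  exp(-2*I*pi/3)  exp(-8*I*pi/9)  exp(8*I*pi/9)   exp(2*I*pi/3)   exp(4*I*pi/9)   exp(2*I*pi/9) 

Spot check: chi_5(5) = zeta_9^(5*5) = zeta_9^25 = exp(-4*I*pi/9).

Argument: Z/9Z is abelian, so all 9 irreducible complex representations are 1-dimensional. They are given by chi_k(m) = zeta_9^(k*m) for k = 0,...,8. Row orthogonality: sum_m chi_k(m) conj(chi_l(m)) = 9 * [k = l].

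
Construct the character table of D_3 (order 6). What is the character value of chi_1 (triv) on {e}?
Conjugacy classes: {e} of size 1, {r^1, r^2} of size 2, {s, sr, ..., sr^2} of size 3.
Character table:
  irrep \ class              {e} (size 1)  {r^1, r^2} (size 2)  {s, sr, ..., sr^2} (size 3)
  chi_1 (triv)               1             1                    1                          
  chi_2 (sign: r->1, s->-1)  1             1                    -1                         
  chi_3 (2d, j=1)            2             -1                   0                          

Spot check: chi_1 (triv) on {e} = 1.

Reasoning: D_3 has order 2*3 = 6 with 3 conjugacy classes, hence 3 irreducibles. Sum of squared dims 1 + 1 + 4 = 6 = |G|. Linear characters come from the abelianisation; the 2-dimensional irreps have character r^k -> 2*cos(2*pi*j*k/3), reflections -> 0.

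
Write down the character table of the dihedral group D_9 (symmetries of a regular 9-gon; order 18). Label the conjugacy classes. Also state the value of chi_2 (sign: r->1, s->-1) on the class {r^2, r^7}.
Conjugacy classes: {e} of size 1, {r^1, r^8} of size 2, {r^2, r^7} of size 2, {r^3, r^6} of size 2, {r^4, r^5} of size 2, {s, sr, ..., sr^8} of size 9.
Character table:
  irrep \ class              {e} (size 1)  {r^1, r^8} (size 2)  {r^2, r^7} (size 2)  {r^3, r^6} (size 2)  {r^4, r^5} (size 2)  {s, sr, ..., sr^8} (size 9)
  chi_1 (triv)               1             1                    1                    1                    1                    1                          
  chi_2 (sign: r->1, s->-1)  1             1                    1                    1                    1                    -1                         
  chi_3 (2d, j=1)            2             2*cos(2*pi/9)        2*cos(4*pi/9)        -1                   -2*cos(pi/9)         0                          
  chi_4 (2d, j=2)            2             2*cos(4*pi/9)        -2*cos(pi/9)         -1                   2*cos(2*pi/9)        0                          
  chi_5 (2d, j=3)            2             -1                   -1                   2                    -1                   0                          
  chi_6 (2d, j=4)            2             -2*cos(pi/9)         2*cos(2*pi/9)        -1                   2*cos(4*pi/9)        0                          

Spot check: chi_2 (sign: r->1, s->-1) on {r^2, r^7} = 1.

Derivation: D_9 has order 2*9 = 18 with 6 conjugacy classes, hence 6 irreducibles. Sum of squared dims 1 + 1 + 4 + 4 + 4 + 4 = 18 = |G|. Linear characters come from the abelianisation; the 2-dimensional irreps have character r^k -> 2*cos(2*pi*j*k/9), reflections -> 0.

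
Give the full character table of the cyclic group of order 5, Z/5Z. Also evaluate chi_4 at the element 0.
Character table of Z/5Z (irreps indexed chi_0,...,chi_4 with chi_k(m) = zeta_5^(k*m), zeta_5 = exp(2*pi*i/5)):
  irrep \ class  {0} (size 1)  {1} (size 1)    {2} (size 1)    {3} (size 1)    {4} (size 1)  
  chi_0          1             1               1               1               1             
  chi_1          1             exp(2*I*pi/5)   exp(4*I*pi/5)   exp(-4*I*pi/5)  exp(-2*I*pi/5)
  chi_2          1             exp(4*I*pi/5)   exp(-2*I*pi/5)  exp(2*I*pi/5)   exp(-4*I*pi/5)
  chi_3          1             exp(-4*I*pi/5)  exp(2*I*pi/5)   exp(-2*I*pi/5)  exp(4*I*pi/5) 
  chi_4          1             exp(-2*I*pi/5)  exp(-4*I*pi/5)  exp(4*I*pi/5)   exp(2*I*pi/5) 

Spot check: chi_4(0) = zeta_5^(4*0) = zeta_5^0 = 1.

Proof sketch: Z/5Z is abelian, so all 5 irreducible complex representations are 1-dimensional. They are given by chi_k(m) = zeta_5^(k*m) for k = 0,...,4. Row orthogonality: sum_m chi_k(m) conj(chi_l(m)) = 5 * [k = l].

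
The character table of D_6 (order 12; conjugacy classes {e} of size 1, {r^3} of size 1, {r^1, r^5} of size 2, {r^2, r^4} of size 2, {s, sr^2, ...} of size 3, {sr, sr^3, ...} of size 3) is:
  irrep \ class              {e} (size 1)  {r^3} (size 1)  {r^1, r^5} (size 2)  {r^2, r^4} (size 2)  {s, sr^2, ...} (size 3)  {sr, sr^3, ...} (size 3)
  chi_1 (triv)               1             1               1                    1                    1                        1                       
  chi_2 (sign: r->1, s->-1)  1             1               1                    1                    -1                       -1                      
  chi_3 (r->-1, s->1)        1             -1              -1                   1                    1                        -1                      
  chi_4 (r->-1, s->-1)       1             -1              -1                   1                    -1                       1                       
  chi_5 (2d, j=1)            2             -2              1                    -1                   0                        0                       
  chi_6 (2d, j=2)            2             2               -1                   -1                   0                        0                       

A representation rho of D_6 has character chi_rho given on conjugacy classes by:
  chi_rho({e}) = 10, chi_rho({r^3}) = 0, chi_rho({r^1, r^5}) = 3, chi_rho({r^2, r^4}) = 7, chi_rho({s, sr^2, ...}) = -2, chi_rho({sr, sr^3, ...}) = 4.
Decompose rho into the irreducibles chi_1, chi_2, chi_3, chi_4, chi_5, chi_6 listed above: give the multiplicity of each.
Multiplicities: chi_1: 3, chi_2: 2, chi_3: 0, chi_4: 3, chi_5: 1, chi_6: 0.

Solution. Use <chi_rho, chi> = (1/|G|) sum_C |C| * chi_rho(C) * conj(chi(C)) with |G| = 12 for each irreducible chi in the table:
  <chi_rho, chi_1> = (1/12)[1*(10)*conj(1) + 1*(0)*conj(1) + 2*(3)*conj(1) + 2*(7)*conj(1) + 3*(-2)*conj(1) + 3*(4)*conj(1)]
      = (1/12)[(10) + (0) + (6) + (14) + (-6) + (12)] = 36/12 = 3
  <chi_rho, chi_2> = (1/12)[1*(10)*conj(1) + 1*(0)*conj(1) + 2*(3)*conj(1) + 2*(7)*conj(1) + 3*(-2)*conj(-1) + 3*(4)*conj(-1)]
      = (1/12)[(10) + (0) + (6) + (14) + (6) + (-12)] = 24/12 = 2
  <chi_rho, chi_3> = (1/12)[1*(10)*conj(1) + 1*(0)*conj(-1) + 2*(3)*conj(-1) + 2*(7)*conj(1) + 3*(-2)*conj(1) + 3*(4)*conj(-1)]
      = (1/12)[(10) + (0) + (-6) + (14) + (-6) + (-12)] = 0/12 = 0
  <chi_rho, chi_4> = (1/12)[1*(10)*conj(1) + 1*(0)*conj(-1) + 2*(3)*conj(-1) + 2*(7)*conj(1) + 3*(-2)*conj(-1) + 3*(4)*conj(1)]
      = (1/12)[(10) + (0) + (-6) + (14) + (6) + (12)] = 36/12 = 3
  <chi_rho, chi_5> = (1/12)[1*(10)*conj(2) + 1*(0)*conj(-2) + 2*(3)*conj(1) + 2*(7)*conj(-1) + 3*(-2)*conj(0) + 3*(4)*conj(0)]
      = (1/12)[(20) + (0) + (6) + (-14) + (0) + (0)] = 12/12 = 1
  <chi_rho, chi_6> = (1/12)[1*(10)*conj(2) + 1*(0)*conj(2) + 2*(3)*conj(-1) + 2*(7)*conj(-1) + 3*(-2)*conj(0) + 3*(4)*conj(0)]
      = (1/12)[(20) + (0) + (-6) + (-14) + (0) + (0)] = 0/12 = 0
Dimension check: dim(rho) = sum (mult * dim) = 3*1 + 2*1 + 0*1 + 3*1 + 1*2 + 0*2 = 10 = chi_rho(e) = 10.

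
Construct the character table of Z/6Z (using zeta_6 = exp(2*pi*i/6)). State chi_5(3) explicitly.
Character table of Z/6Z (irreps indexed chi_0,...,chi_5 with chi_k(m) = zeta_6^(k*m), zeta_6 = exp(2*pi*i/6)):
  irrep \ class  {0} (size 1)  {1} (size 1)    {2} (size 1)    {3} (size 1)  {4} (size 1)    {5} (size 1)  
  chi_0          1             1               1               1             1               1             
  chi_1          1             exp(I*pi/3)     exp(2*I*pi/3)   -1            exp(-2*I*pi/3)  exp(-I*pi/3)  
  chi_2          1             exp(2*I*pi/3)   exp(-2*I*pi/3)  1             exp(2*I*pi/3)   exp(-2*I*pi/3)
  chi_3          1             -1              1               -1            1               -1            
  chi_4          1             exp(-2*I*pi/3)  exp(2*I*pi/3)   1             exp(-2*I*pi/3)  exp(2*I*pi/3) 
  chi_5          1             exp(-I*pi/3)    exp(-2*I*pi/3)  -1            exp(2*I*pi/3)   exp(I*pi/3)   

Spot check: chi_5(3) = zeta_6^(5*3) = zeta_6^15 = -1.

Details: Z/6Z is abelian, so all 6 irreducible complex representations are 1-dimensional. They are given by chi_k(m) = zeta_6^(k*m) for k = 0,...,5. Row orthogonality: sum_m chi_k(m) conj(chi_l(m)) = 6 * [k = l].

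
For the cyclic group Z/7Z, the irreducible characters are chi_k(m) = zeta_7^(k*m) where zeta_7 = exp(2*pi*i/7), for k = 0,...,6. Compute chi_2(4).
chi_2(4) = zeta_7^8 = exp(2*I*pi/7)

Derivation: chi_2(4) = zeta_7^(2*4) = zeta_7^8. Since zeta_7^7 = 1, this equals zeta_7^1 = exp(2*pi*i*1/7) = exp(2*I*pi/7).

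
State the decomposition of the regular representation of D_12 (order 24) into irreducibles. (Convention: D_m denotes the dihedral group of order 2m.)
Each irreducible V_i of dimension d_i appears with multiplicity d_i, i.e. rho_reg = (direct sum over all irreducibles V_i) d_i V_i. The irreducible dimensions for D_12 are 1, 1, 1, 1, 2, 2, 2, 2, 2: 4 irreducibles of dimension 1, each with multiplicity 1; 5 irreducibles of dimension 2, each with multiplicity 2. Total dimension 4*1*1 + 5*2*2 = 24 = |G|.

Details: General theorem: in the regular representation of a finite group G, each irreducible appears with multiplicity equal to its dimension. Check: dim(rho_reg) = sum d_i^2 = 1 + 1 + 1 + 1 + 4 + 4 + 4 + 4 + 4 = 24 = |G|.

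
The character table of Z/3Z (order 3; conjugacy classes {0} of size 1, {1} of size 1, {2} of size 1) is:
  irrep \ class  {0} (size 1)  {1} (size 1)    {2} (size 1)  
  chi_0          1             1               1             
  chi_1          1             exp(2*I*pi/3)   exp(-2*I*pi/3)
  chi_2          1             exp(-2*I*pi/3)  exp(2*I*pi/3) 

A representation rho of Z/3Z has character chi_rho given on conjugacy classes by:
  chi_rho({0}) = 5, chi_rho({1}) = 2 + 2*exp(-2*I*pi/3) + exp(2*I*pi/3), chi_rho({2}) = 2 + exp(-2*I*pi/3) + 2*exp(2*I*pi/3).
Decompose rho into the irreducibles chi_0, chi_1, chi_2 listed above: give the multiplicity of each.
Multiplicities: chi_0: 2, chi_1: 1, chi_2: 2.

Justification: Use <chi_rho, chi> = (1/|G|) sum_C |C| * chi_rho(C) * conj(chi(C)) with |G| = 3 for each irreducible chi in the table:
  <chi_rho, chi_0> = (1/3)[1*(5)*conj(1) + 1*(2 + 2*exp(-2*I*pi/3) + exp(2*I*pi/3))*conj(1) + 1*(2 + exp(-2*I*pi/3) + 2*exp(2*I*pi/3))*conj(1)]
      = (1/3)[(5) + (2 + 2*exp(-2*I*pi/3) + exp(2*I*pi/3)) + (2 + exp(-2*I*pi/3) + 2*exp(2*I*pi/3))] = 6/3 = 2
  <chi_rho, chi_1> = (1/3)[1*(5)*conj(1) + 1*(2 + 2*exp(-2*I*pi/3) + exp(2*I*pi/3))*conj(exp(2*I*pi/3)) + 1*(2 + exp(-2*I*pi/3) + 2*exp(2*I*pi/3))*conj(exp(-2*I*pi/3))]
      = (1/3)[(5) + (-1) + (-1)] = 3/3 = 1
  <chi_rho, chi_2> = (1/3)[1*(5)*conj(1) + 1*(2 + 2*exp(-2*I*pi/3) + exp(2*I*pi/3))*conj(exp(-2*I*pi/3)) + 1*(2 + exp(-2*I*pi/3) + 2*exp(2*I*pi/3))*conj(exp(2*I*pi/3))]
      = (1/3)[(5) + (2 + exp(-2*I*pi/3) + 2*exp(2*I*pi/3)) + (2 + 2*exp(-2*I*pi/3) + exp(2*I*pi/3))] = 6/3 = 2
(Exp terms are combined using exp(i*s)*conj(exp(i*t)) = exp(i*(s-t)), and sums of them are collapsed using the identity that for every m > 1 the m distinct m-th roots of unity sum to 0, e.g. 1 + exp(2*I*pi/3) + exp(-2*I*pi/3) = 0.)
Dimension check: dim(rho) = sum (mult * dim) = 2*1 + 1*1 + 2*1 = 5 = chi_rho(e) = 5.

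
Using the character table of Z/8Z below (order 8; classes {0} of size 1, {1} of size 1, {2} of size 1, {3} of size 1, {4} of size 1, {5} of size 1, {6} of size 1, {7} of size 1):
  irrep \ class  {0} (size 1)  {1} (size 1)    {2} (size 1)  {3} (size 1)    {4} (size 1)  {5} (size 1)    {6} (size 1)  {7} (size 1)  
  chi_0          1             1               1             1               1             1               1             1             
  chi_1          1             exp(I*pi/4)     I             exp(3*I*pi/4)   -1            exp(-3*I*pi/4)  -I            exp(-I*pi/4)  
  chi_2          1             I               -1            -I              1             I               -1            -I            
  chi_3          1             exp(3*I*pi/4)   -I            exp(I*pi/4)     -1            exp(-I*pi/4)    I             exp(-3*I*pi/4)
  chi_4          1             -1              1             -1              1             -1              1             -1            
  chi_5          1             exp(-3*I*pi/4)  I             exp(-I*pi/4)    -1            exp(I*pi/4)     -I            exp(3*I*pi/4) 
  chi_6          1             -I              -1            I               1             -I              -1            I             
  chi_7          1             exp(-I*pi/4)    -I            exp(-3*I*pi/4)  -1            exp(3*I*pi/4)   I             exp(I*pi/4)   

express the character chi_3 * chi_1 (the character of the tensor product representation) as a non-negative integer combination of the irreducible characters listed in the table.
chi_3 tensor chi_1 = chi_4 (all other irreducibles have multiplicity 0).

Explanation: The character of a tensor product is the pointwise product (chi_3 * chi_1)(C) = chi_3(C) * chi_1(C):
  {0}: (1)*(1), {1}: (exp(3*I*pi/4))*(exp(I*pi/4)), {2}: (-I)*(I), {3}: (exp(I*pi/4))*(exp(3*I*pi/4)), {4}: (-1)*(-1), {5}: (exp(-I*pi/4))*(exp(-3*I*pi/4)), {6}: (I)*(-I), {7}: (exp(-3*I*pi/4))*(exp(-I*pi/4))
so (chi_3 * chi_1) takes values
  {0} -> 1, {1} -> -1, {2} -> 1, {3} -> -1, {4} -> 1, {5} -> -1, {6} -> 1, {7} -> -1.
Now take the inner product of this character with each irreducible chi from the table, <chi_3*chi_1, chi> = (1/8) sum_C |C| (chi_3*chi_1)(C) conj(chi(C)):
  <chi_3*chi_1, chi_0> = (1/8)[1*(1)*conj(1) + 1*(-1)*conj(1) + 1*(1)*conj(1) + 1*(-1)*conj(1) + 1*(1)*conj(1) + 1*(-1)*conj(1) + 1*(1)*conj(1) + 1*(-1)*conj(1)]
      = (1/8)[(1) + (-1) + (1) + (-1) + (1) + (-1) + (1) + (-1)] = 0/8 = 0
  <chi_3*chi_1, chi_1> = (1/8)[1*(1)*conj(1) + 1*(-1)*conj(exp(I*pi/4)) + 1*(1)*conj(I) + 1*(-1)*conj(exp(3*I*pi/4)) + 1*(1)*conj(-1) + 1*(-1)*conj(exp(-3*I*pi/4)) + 1*(1)*conj(-I) + 1*(-1)*conj(exp(-I*pi/4))]
      = (1/8)[(1) + (-exp(-I*pi/4)) + (-I) + (-exp(-3*I*pi/4)) + (-1) + (-exp(3*I*pi/4)) + (I) + (-exp(I*pi/4))] = 0/8 = 0
  <chi_3*chi_1, chi_2> = (1/8)[1*(1)*conj(1) + 1*(-1)*conj(I) + 1*(1)*conj(-1) + 1*(-1)*conj(-I) + 1*(1)*conj(1) + 1*(-1)*conj(I) + 1*(1)*conj(-1) + 1*(-1)*conj(-I)]
      = (1/8)[(1) + (I) + (-1) + (-I) + (1) + (I) + (-1) + (-I)] = 0/8 = 0
  <chi_3*chi_1, chi_3> = (1/8)[1*(1)*conj(1) + 1*(-1)*conj(exp(3*I*pi/4)) + 1*(1)*conj(-I) + 1*(-1)*conj(exp(I*pi/4)) + 1*(1)*conj(-1) + 1*(-1)*conj(exp(-I*pi/4)) + 1*(1)*conj(I) + 1*(-1)*conj(exp(-3*I*pi/4))]
      = (1/8)[(1) + (-exp(-3*I*pi/4)) + (I) + (-exp(-I*pi/4)) + (-1) + (-exp(I*pi/4)) + (-I) + (-exp(3*I*pi/4))] = 0/8 = 0
  <chi_3*chi_1, chi_4> = (1/8)[1*(1)*conj(1) + 1*(-1)*conj(-1) + 1*(1)*conj(1) + 1*(-1)*conj(-1) + 1*(1)*conj(1) + 1*(-1)*conj(-1) + 1*(1)*conj(1) + 1*(-1)*conj(-1)]
      = (1/8)[(1) + (1) + (1) + (1) + (1) + (1) + (1) + (1)] = 8/8 = 1
  <chi_3*chi_1, chi_5> = (1/8)[1*(1)*conj(1) + 1*(-1)*conj(exp(-3*I*pi/4)) + 1*(1)*conj(I) + 1*(-1)*conj(exp(-I*pi/4)) + 1*(1)*conj(-1) + 1*(-1)*conj(exp(I*pi/4)) + 1*(1)*conj(-I) + 1*(-1)*conj(exp(3*I*pi/4))]
      = (1/8)[(1) + (-exp(3*I*pi/4)) + (-I) + (-exp(I*pi/4)) + (-1) + (-exp(-I*pi/4)) + (I) + (-exp(-3*I*pi/4))] = 0/8 = 0
  <chi_3*chi_1, chi_6> = (1/8)[1*(1)*conj(1) + 1*(-1)*conj(-I) + 1*(1)*conj(-1) + 1*(-1)*conj(I) + 1*(1)*conj(1) + 1*(-1)*conj(-I) + 1*(1)*conj(-1) + 1*(-1)*conj(I)]
      = (1/8)[(1) + (-I) + (-1) + (I) + (1) + (-I) + (-1) + (I)] = 0/8 = 0
  <chi_3*chi_1, chi_7> = (1/8)[1*(1)*conj(1) + 1*(-1)*conj(exp(-I*pi/4)) + 1*(1)*conj(-I) + 1*(-1)*conj(exp(-3*I*pi/4)) + 1*(1)*conj(-1) + 1*(-1)*conj(exp(3*I*pi/4)) + 1*(1)*conj(I) + 1*(-1)*conj(exp(I*pi/4))]
      = (1/8)[(1) + (-exp(I*pi/4)) + (I) + (-exp(3*I*pi/4)) + (-1) + (-exp(-3*I*pi/4)) + (-I) + (-exp(-I*pi/4))] = 0/8 = 0
(Exp terms are combined using exp(i*s)*conj(exp(i*t)) = exp(i*(s-t)), and sums of them are collapsed using the identity that for every m > 1 the m distinct m-th roots of unity sum to 0, e.g. 1 + exp(2*I*pi/3) + exp(-2*I*pi/3) = 0.)
Hence the multiplicities are chi_4: 1. Dimension check: dim(chi_3)*dim(chi_1) = 1*1 = 1 and sum (mult * dim) = 1*1 = 1.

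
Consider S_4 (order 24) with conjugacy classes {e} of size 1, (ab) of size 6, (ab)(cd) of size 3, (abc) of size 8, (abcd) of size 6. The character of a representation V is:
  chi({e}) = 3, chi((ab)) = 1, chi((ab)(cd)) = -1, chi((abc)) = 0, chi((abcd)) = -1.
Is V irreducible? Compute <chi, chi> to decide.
Irreducible: <chi, chi> = 1.

Working: <chi, chi> = (1/|G|) sum_C |C| * |chi(C)|^2 = (1/24)[1*|3|^2 + 6*|1|^2 + 3*|-1|^2 + 8*|0|^2 + 6*|-1|^2]
  = (1/24)[(9) + (6) + (3) + (0) + (6)] = 24/24 = 1.
A character is irreducible iff <chi, chi> = 1, so this representation is irreducible.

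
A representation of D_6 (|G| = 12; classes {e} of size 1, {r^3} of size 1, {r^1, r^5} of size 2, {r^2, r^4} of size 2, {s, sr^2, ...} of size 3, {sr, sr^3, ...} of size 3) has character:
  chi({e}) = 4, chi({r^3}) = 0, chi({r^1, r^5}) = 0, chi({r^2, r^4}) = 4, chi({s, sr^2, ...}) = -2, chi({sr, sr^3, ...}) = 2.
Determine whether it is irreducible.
Not irreducible (reducible): <chi, chi> = 6 > 1.

Explanation: <chi, chi> = (1/|G|) sum_C |C| * |chi(C)|^2 = (1/12)[1*|4|^2 + 1*|0|^2 + 2*|0|^2 + 2*|4|^2 + 3*|-2|^2 + 3*|2|^2]
  = (1/12)[(16) + (0) + (0) + (32) + (12) + (12)] = 72/12 = 6.
A character is irreducible iff <chi, chi> = 1, so this representation is reducible.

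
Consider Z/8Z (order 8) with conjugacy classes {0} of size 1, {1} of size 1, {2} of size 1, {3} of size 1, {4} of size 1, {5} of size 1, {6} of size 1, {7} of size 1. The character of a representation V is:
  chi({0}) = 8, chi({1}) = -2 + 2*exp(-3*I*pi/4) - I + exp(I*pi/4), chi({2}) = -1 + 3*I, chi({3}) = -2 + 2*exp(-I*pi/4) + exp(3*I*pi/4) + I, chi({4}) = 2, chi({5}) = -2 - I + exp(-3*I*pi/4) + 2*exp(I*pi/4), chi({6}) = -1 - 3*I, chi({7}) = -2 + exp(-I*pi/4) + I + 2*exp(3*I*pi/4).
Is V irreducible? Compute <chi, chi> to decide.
Not irreducible (reducible): <chi, chi> = 14 > 1.

Derivation: <chi, chi> = (1/|G|) sum_C |C| * |chi(C)|^2 = (1/8)[1*|8|^2 + 1*|-2 + 2*exp(-3*I*pi/4) - I + exp(I*pi/4)|^2 + 1*|-1 + 3*I|^2 + 1*|-2 + 2*exp(-I*pi/4) + exp(3*I*pi/4) + I|^2 + 1*|2|^2 + 1*|-2 - I + exp(-3*I*pi/4) + 2*exp(I*pi/4)|^2 + 1*|-1 - 3*I|^2 + 1*|-2 + exp(-I*pi/4) + I + 2*exp(3*I*pi/4)|^2]
  = (1/8)[(64) + (6 - 3*exp(I*pi/4) - 3*exp(3*I*pi/4) - 6*exp(-3*I*pi/4)) + (10) + (6 - 6*exp(I*pi/4) - 3*exp(-I*pi/4) - 3*exp(-3*I*pi/4)) + (4) + (6 - 6*exp(I*pi/4) - 3*exp(-I*pi/4) - 3*exp(-3*I*pi/4)) + (10) + (6 - 3*exp(I*pi/4) - 3*exp(3*I*pi/4) - 6*exp(-3*I*pi/4))] = 112/8 = 14.
(Exp terms are combined using exp(i*s)*conj(exp(i*t)) = exp(i*(s-t)), and sums of them are collapsed using the identity that for every m > 1 the m distinct m-th roots of unity sum to 0, e.g. 1 + exp(2*I*pi/3) + exp(-2*I*pi/3) = 0.)
A character is irreducible iff <chi, chi> = 1, so this representation is reducible.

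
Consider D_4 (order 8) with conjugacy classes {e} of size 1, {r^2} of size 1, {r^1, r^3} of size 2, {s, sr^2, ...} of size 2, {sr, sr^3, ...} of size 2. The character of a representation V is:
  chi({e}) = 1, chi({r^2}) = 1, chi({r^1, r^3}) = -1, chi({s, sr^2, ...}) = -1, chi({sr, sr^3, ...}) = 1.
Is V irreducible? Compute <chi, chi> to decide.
Irreducible: <chi, chi> = 1.

Reasoning: <chi, chi> = (1/|G|) sum_C |C| * |chi(C)|^2 = (1/8)[1*|1|^2 + 1*|1|^2 + 2*|-1|^2 + 2*|-1|^2 + 2*|1|^2]
  = (1/8)[(1) + (1) + (2) + (2) + (2)] = 8/8 = 1.
A character is irreducible iff <chi, chi> = 1, so this representation is irreducible.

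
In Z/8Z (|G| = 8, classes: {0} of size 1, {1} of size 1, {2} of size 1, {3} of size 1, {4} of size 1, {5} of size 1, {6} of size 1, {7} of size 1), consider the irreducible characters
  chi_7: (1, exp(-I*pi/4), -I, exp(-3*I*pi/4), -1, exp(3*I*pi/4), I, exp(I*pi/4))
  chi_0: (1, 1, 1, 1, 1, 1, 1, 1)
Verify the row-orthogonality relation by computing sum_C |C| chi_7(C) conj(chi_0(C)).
Sum = 0; so <chi_7, chi_0> = 0 (distinct irreducibles are orthogonal).

Proof sketch: Compute term by term over conjugacy classes (|C| * chi_7(C) * conj(chi_0(C))):
  1*(1)*conj(1) + 1*(exp(-I*pi/4))*conj(1) + 1*(-I)*conj(1) + 1*(exp(-3*I*pi/4))*conj(1) + 1*(-1)*conj(1) + 1*(exp(3*I*pi/4))*conj(1) + 1*(I)*conj(1) + 1*(exp(I*pi/4))*conj(1)
  = (1) + (exp(-I*pi/4)) + (-I) + (exp(-3*I*pi/4)) + (-1) + (exp(3*I*pi/4)) + (I) + (exp(I*pi/4))
  = 0.
(Exp terms are combined using exp(i*s)*conj(exp(i*t)) = exp(i*(s-t)), and sums of them are collapsed using the identity that for every m > 1 the m distinct m-th roots of unity sum to 0, e.g. 1 + exp(2*I*pi/3) + exp(-2*I*pi/3) = 0.)
Dividing by |G| = 8 gives 0/8 = 0, matching the row-orthogonality relation <chi_7, chi_0> = [chi_7 = chi_0].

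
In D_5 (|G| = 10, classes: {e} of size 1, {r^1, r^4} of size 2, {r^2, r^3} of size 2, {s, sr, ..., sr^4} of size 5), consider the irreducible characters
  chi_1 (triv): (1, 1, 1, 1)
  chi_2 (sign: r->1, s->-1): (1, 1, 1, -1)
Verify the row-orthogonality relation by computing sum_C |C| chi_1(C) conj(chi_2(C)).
Sum = 0; so <chi_1, chi_2> = 0 (distinct irreducibles are orthogonal).

Solution. Compute term by term over conjugacy classes (|C| * chi_1(C) * conj(chi_2(C))):
  1*(1)*conj(1) + 2*(1)*conj(1) + 2*(1)*conj(1) + 5*(1)*conj(-1)
  = (1) + (2) + (2) + (-5)
  = 0.
Dividing by |G| = 10 gives 0/10 = 0, matching the row-orthogonality relation <chi_1, chi_2> = [chi_1 = chi_2].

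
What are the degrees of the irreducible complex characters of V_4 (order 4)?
Dimensions: 1, 1, 1, 1

Derivation: There are 4 irreducibles (= number of conjugacy classes). Their dimensions d_i satisfy sum d_i^2 = |G| = 4: 1 + 1 + 1 + 1 = 4.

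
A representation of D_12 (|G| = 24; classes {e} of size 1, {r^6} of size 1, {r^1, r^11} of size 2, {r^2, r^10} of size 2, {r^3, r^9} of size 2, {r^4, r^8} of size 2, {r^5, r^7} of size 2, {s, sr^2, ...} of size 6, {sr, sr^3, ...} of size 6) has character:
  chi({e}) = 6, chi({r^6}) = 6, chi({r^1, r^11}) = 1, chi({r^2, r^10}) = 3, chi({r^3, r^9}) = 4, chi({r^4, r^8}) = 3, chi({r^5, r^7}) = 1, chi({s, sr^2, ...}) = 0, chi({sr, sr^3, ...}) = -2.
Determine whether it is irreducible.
Not irreducible (reducible): <chi, chi> = 7 > 1.

Details: <chi, chi> = (1/|G|) sum_C |C| * |chi(C)|^2 = (1/24)[1*|6|^2 + 1*|6|^2 + 2*|1|^2 + 2*|3|^2 + 2*|4|^2 + 2*|3|^2 + 2*|1|^2 + 6*|0|^2 + 6*|-2|^2]
  = (1/24)[(36) + (36) + (2) + (18) + (32) + (18) + (2) + (0) + (24)] = 168/24 = 7.
A character is irreducible iff <chi, chi> = 1, so this representation is reducible.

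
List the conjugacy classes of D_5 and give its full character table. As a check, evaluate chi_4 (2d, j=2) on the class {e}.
Conjugacy classes: {e} of size 1, {r^1, r^4} of size 2, {r^2, r^3} of size 2, {s, sr, ..., sr^4} of size 5.
Character table:
  irrep \ class              {e} (size 1)  {r^1, r^4} (size 2)  {r^2, r^3} (size 2)  {s, sr, ..., sr^4} (size 5)
  chi_1 (triv)               1             1                    1                    1                          
  chi_2 (sign: r->1, s->-1)  1             1                    1                    -1                         
  chi_3 (2d, j=1)            2             -1/2 + sqrt(5)/2     -sqrt(5)/2 - 1/2     0                          
  chi_4 (2d, j=2)            2             -sqrt(5)/2 - 1/2     -1/2 + sqrt(5)/2     0                          

Spot check: chi_4 (2d, j=2) on {e} = 2.

D_5 has order 2*5 = 10 with 4 conjugacy classes, hence 4 irreducibles. Sum of squared dims 1 + 1 + 4 + 4 = 10 = |G|. Linear characters come from the abelianisation; the 2-dimensional irreps have character r^k -> 2*cos(2*pi*j*k/5), reflections -> 0.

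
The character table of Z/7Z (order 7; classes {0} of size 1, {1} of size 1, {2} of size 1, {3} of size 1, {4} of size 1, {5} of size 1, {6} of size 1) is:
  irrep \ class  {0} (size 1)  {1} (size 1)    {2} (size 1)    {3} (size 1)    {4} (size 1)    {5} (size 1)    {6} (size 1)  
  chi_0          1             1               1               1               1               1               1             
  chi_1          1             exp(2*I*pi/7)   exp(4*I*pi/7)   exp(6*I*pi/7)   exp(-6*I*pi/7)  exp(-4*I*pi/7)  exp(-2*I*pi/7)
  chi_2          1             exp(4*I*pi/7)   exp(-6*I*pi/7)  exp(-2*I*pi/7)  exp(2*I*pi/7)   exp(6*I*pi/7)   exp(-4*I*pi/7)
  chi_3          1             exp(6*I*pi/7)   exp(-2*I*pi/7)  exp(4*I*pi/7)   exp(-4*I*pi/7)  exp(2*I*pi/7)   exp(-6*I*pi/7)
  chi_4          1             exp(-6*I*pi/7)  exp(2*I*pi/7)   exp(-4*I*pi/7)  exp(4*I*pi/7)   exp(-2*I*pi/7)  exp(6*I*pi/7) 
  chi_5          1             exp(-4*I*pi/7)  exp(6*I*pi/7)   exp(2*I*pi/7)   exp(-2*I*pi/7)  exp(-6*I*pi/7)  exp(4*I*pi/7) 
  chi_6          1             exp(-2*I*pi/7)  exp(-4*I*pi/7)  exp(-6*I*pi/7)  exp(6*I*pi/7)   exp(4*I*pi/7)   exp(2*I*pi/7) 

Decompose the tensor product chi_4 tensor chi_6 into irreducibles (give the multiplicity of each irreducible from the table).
chi_4 tensor chi_6 = chi_3 (all other irreducibles have multiplicity 0).

Proof sketch: The character of a tensor product is the pointwise product (chi_4 * chi_6)(C) = chi_4(C) * chi_6(C):
  {0}: (1)*(1), {1}: (exp(-6*I*pi/7))*(exp(-2*I*pi/7)), {2}: (exp(2*I*pi/7))*(exp(-4*I*pi/7)), {3}: (exp(-4*I*pi/7))*(exp(-6*I*pi/7)), {4}: (exp(4*I*pi/7))*(exp(6*I*pi/7)), {5}: (exp(-2*I*pi/7))*(exp(4*I*pi/7)), {6}: (exp(6*I*pi/7))*(exp(2*I*pi/7))
so (chi_4 * chi_6) takes values
  {0} -> 1, {1} -> exp(6*I*pi/7), {2} -> exp(-2*I*pi/7), {3} -> exp(4*I*pi/7), {4} -> exp(-4*I*pi/7), {5} -> exp(2*I*pi/7), {6} -> exp(-6*I*pi/7).
Now take the inner product of this character with each irreducible chi from the table, <chi_4*chi_6, chi> = (1/7) sum_C |C| (chi_4*chi_6)(C) conj(chi(C)):
  <chi_4*chi_6, chi_0> = (1/7)[1*(1)*conj(1) + 1*(exp(6*I*pi/7))*conj(1) + 1*(exp(-2*I*pi/7))*conj(1) + 1*(exp(4*I*pi/7))*conj(1) + 1*(exp(-4*I*pi/7))*conj(1) + 1*(exp(2*I*pi/7))*conj(1) + 1*(exp(-6*I*pi/7))*conj(1)]
      = (1/7)[(1) + (exp(6*I*pi/7)) + (exp(-2*I*pi/7)) + (exp(4*I*pi/7)) + (exp(-4*I*pi/7)) + (exp(2*I*pi/7)) + (exp(-6*I*pi/7))] = 0/7 = 0
  <chi_4*chi_6, chi_1> = (1/7)[1*(1)*conj(1) + 1*(exp(6*I*pi/7))*conj(exp(2*I*pi/7)) + 1*(exp(-2*I*pi/7))*conj(exp(4*I*pi/7)) + 1*(exp(4*I*pi/7))*conj(exp(6*I*pi/7)) + 1*(exp(-4*I*pi/7))*conj(exp(-6*I*pi/7)) + 1*(exp(2*I*pi/7))*conj(exp(-4*I*pi/7)) + 1*(exp(-6*I*pi/7))*conj(exp(-2*I*pi/7))]
      = (1/7)[(1) + (exp(4*I*pi/7)) + (exp(-6*I*pi/7)) + (exp(-2*I*pi/7)) + (exp(2*I*pi/7)) + (exp(6*I*pi/7)) + (exp(-4*I*pi/7))] = 0/7 = 0
  <chi_4*chi_6, chi_2> = (1/7)[1*(1)*conj(1) + 1*(exp(6*I*pi/7))*conj(exp(4*I*pi/7)) + 1*(exp(-2*I*pi/7))*conj(exp(-6*I*pi/7)) + 1*(exp(4*I*pi/7))*conj(exp(-2*I*pi/7)) + 1*(exp(-4*I*pi/7))*conj(exp(2*I*pi/7)) + 1*(exp(2*I*pi/7))*conj(exp(6*I*pi/7)) + 1*(exp(-6*I*pi/7))*conj(exp(-4*I*pi/7))]
      = (1/7)[(1) + (exp(2*I*pi/7)) + (exp(4*I*pi/7)) + (exp(6*I*pi/7)) + (exp(-6*I*pi/7)) + (exp(-4*I*pi/7)) + (exp(-2*I*pi/7))] = 0/7 = 0
  <chi_4*chi_6, chi_3> = (1/7)[1*(1)*conj(1) + 1*(exp(6*I*pi/7))*conj(exp(6*I*pi/7)) + 1*(exp(-2*I*pi/7))*conj(exp(-2*I*pi/7)) + 1*(exp(4*I*pi/7))*conj(exp(4*I*pi/7)) + 1*(exp(-4*I*pi/7))*conj(exp(-4*I*pi/7)) + 1*(exp(2*I*pi/7))*conj(exp(2*I*pi/7)) + 1*(exp(-6*I*pi/7))*conj(exp(-6*I*pi/7))]
      = (1/7)[(1) + (1) + (1) + (1) + (1) + (1) + (1)] = 7/7 = 1
  <chi_4*chi_6, chi_4> = (1/7)[1*(1)*conj(1) + 1*(exp(6*I*pi/7))*conj(exp(-6*I*pi/7)) + 1*(exp(-2*I*pi/7))*conj(exp(2*I*pi/7)) + 1*(exp(4*I*pi/7))*conj(exp(-4*I*pi/7)) + 1*(exp(-4*I*pi/7))*conj(exp(4*I*pi/7)) + 1*(exp(2*I*pi/7))*conj(exp(-2*I*pi/7)) + 1*(exp(-6*I*pi/7))*conj(exp(6*I*pi/7))]
      = (1/7)[(1) + (exp(-2*I*pi/7)) + (exp(-4*I*pi/7)) + (exp(-6*I*pi/7)) + (exp(6*I*pi/7)) + (exp(4*I*pi/7)) + (exp(2*I*pi/7))] = 0/7 = 0
  <chi_4*chi_6, chi_5> = (1/7)[1*(1)*conj(1) + 1*(exp(6*I*pi/7))*conj(exp(-4*I*pi/7)) + 1*(exp(-2*I*pi/7))*conj(exp(6*I*pi/7)) + 1*(exp(4*I*pi/7))*conj(exp(2*I*pi/7)) + 1*(exp(-4*I*pi/7))*conj(exp(-2*I*pi/7)) + 1*(exp(2*I*pi/7))*conj(exp(-6*I*pi/7)) + 1*(exp(-6*I*pi/7))*conj(exp(4*I*pi/7))]
      = (1/7)[(1) + (exp(-4*I*pi/7)) + (exp(6*I*pi/7)) + (exp(2*I*pi/7)) + (exp(-2*I*pi/7)) + (exp(-6*I*pi/7)) + (exp(4*I*pi/7))] = 0/7 = 0
  <chi_4*chi_6, chi_6> = (1/7)[1*(1)*conj(1) + 1*(exp(6*I*pi/7))*conj(exp(-2*I*pi/7)) + 1*(exp(-2*I*pi/7))*conj(exp(-4*I*pi/7)) + 1*(exp(4*I*pi/7))*conj(exp(-6*I*pi/7)) + 1*(exp(-4*I*pi/7))*conj(exp(6*I*pi/7)) + 1*(exp(2*I*pi/7))*conj(exp(4*I*pi/7)) + 1*(exp(-6*I*pi/7))*conj(exp(2*I*pi/7))]
      = (1/7)[(1) + (exp(-6*I*pi/7)) + (exp(2*I*pi/7)) + (exp(-4*I*pi/7)) + (exp(4*I*pi/7)) + (exp(-2*I*pi/7)) + (exp(6*I*pi/7))] = 0/7 = 0
(Exp terms are combined using exp(i*s)*conj(exp(i*t)) = exp(i*(s-t)), and sums of them are collapsed using the identity that for every m > 1 the m distinct m-th roots of unity sum to 0, e.g. 1 + exp(2*I*pi/3) + exp(-2*I*pi/3) = 0.)
Hence the multiplicities are chi_3: 1. Dimension check: dim(chi_4)*dim(chi_6) = 1*1 = 1 and sum (mult * dim) = 1*1 = 1.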